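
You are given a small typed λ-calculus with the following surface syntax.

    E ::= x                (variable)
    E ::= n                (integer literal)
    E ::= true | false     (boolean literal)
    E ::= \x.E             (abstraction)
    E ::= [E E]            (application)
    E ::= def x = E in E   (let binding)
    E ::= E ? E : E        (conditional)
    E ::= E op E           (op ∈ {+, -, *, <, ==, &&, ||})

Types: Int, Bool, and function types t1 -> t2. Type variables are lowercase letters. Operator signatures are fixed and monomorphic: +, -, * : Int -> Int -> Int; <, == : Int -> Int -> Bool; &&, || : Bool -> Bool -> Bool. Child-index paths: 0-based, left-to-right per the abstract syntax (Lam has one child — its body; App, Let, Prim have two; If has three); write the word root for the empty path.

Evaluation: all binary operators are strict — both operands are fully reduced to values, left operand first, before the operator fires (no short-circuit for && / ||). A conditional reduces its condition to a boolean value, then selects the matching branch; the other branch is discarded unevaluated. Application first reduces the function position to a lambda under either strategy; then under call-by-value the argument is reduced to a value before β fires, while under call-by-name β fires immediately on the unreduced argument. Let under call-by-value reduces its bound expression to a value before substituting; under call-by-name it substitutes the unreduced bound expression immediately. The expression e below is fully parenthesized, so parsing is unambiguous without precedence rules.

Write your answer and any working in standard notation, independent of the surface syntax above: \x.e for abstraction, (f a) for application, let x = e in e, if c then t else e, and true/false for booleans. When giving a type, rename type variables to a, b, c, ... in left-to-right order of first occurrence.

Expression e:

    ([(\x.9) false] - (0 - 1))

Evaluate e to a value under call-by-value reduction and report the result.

Answer: 10

Derivation:
step 0: (((\x.9) false) - (0 - 1))
step 1: [beta@0] (9 - (0 - 1))
step 2: [delta@1] (9 - -1)
step 3: [delta@root] 10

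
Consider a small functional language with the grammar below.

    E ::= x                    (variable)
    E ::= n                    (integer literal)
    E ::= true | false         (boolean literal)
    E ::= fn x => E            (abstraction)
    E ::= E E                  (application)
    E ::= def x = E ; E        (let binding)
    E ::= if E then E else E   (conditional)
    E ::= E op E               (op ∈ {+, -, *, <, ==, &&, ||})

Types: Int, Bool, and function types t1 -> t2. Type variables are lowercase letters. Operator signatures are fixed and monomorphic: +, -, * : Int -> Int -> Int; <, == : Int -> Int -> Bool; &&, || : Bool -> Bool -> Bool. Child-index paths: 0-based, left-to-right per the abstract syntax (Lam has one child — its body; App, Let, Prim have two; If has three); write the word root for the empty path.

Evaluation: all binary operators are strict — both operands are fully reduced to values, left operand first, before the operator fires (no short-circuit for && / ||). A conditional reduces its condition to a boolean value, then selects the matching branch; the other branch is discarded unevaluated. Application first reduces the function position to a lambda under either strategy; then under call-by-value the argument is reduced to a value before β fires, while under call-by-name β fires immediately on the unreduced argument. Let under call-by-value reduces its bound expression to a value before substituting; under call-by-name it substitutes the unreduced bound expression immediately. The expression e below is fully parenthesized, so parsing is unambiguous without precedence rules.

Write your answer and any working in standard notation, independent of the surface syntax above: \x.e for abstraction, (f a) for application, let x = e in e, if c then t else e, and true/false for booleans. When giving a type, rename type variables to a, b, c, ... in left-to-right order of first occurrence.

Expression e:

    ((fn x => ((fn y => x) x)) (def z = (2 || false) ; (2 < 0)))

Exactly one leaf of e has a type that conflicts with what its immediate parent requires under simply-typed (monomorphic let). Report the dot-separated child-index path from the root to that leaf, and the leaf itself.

Trace:
x : a
\y._ : b -> a
x : a
  unify b -> a ~ a -> c
  unify b ~ a
  unify a ~ c
_ _ : c
\x._ : c -> c
  unify Int ~ Bool
  FAIL: mismatch Int ~ Bool

Answer: 1.0.0 : 2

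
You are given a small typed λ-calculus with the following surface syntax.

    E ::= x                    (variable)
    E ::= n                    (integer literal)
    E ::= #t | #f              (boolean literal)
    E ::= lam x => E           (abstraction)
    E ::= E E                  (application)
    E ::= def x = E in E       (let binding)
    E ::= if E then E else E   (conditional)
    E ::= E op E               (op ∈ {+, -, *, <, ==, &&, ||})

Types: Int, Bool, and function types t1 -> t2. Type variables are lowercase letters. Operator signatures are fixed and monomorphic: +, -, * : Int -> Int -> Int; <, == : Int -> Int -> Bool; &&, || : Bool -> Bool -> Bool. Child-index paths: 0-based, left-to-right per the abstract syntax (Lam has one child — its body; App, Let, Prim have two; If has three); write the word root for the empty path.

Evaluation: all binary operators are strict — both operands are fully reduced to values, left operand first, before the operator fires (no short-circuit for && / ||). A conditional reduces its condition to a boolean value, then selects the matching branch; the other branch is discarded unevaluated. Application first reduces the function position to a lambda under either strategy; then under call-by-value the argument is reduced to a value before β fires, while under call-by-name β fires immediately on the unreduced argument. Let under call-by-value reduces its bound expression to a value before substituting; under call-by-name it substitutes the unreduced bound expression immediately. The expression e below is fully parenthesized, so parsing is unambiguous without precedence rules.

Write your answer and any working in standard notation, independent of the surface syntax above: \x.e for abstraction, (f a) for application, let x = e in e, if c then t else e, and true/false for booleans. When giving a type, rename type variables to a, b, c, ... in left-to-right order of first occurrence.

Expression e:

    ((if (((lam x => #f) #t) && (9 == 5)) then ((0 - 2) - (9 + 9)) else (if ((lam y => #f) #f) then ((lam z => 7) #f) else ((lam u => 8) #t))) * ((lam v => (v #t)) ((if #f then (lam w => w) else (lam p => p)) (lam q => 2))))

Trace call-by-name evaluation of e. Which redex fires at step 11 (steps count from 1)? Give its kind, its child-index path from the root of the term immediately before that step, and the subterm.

Trace:
step 0: ((if (((\x.false) true) && (9 == 5)) then ((0 - 2) - (9 + 9)) else (if ((\y.false) false) then ((\z.7) false) else ((\u.8) true))) * ((\v.(v true)) ((if false then (\w.w) else (\p.p)) (\q.2))))
step 1: [beta@0.0.0] ((if (false && (9 == 5)) then ((0 - 2) - (9 + 9)) else (if ((\y.false) false) then ((\z.7) false) else ((\u.8) true))) * ((\v.(v true)) ((if false then (\w.w) else (\p.p)) (\q.2))))
step 2: [delta@0.0.1] ((if (false && false) then ((0 - 2) - (9 + 9)) else (if ((\y.false) false) then ((\z.7) false) else ((\u.8) true))) * ((\v.(v true)) ((if false then (\w.w) else (\p.p)) (\q.2))))
step 3: [delta@0.0] ((if false then ((0 - 2) - (9 + 9)) else (if ((\y.false) false) then ((\z.7) false) else ((\u.8) true))) * ((\v.(v true)) ((if false then (\w.w) else (\p.p)) (\q.2))))
step 4: [if@0] ((if ((\y.false) false) then ((\z.7) false) else ((\u.8) true)) * ((\v.(v true)) ((if false then (\w.w) else (\p.p)) (\q.2))))
step 5: [beta@0.0] ((if false then ((\z.7) false) else ((\u.8) true)) * ((\v.(v true)) ((if false then (\w.w) else (\p.p)) (\q.2))))
step 6: [if@0] (((\u.8) true) * ((\v.(v true)) ((if false then (\w.w) else (\p.p)) (\q.2))))
step 7: [beta@0] (8 * ((\v.(v true)) ((if false then (\w.w) else (\p.p)) (\q.2))))
step 8: [beta@1] (8 * (((if false then (\w.w) else (\p.p)) (\q.2)) true))
step 9: [if@1.0.0] (8 * (((\p.p) (\q.2)) true))
step 10: [beta@1.0] (8 * ((\q.2) true))
step 11: [beta@1] (8 * 2)

Answer: beta at 1 : ((\q.2) true)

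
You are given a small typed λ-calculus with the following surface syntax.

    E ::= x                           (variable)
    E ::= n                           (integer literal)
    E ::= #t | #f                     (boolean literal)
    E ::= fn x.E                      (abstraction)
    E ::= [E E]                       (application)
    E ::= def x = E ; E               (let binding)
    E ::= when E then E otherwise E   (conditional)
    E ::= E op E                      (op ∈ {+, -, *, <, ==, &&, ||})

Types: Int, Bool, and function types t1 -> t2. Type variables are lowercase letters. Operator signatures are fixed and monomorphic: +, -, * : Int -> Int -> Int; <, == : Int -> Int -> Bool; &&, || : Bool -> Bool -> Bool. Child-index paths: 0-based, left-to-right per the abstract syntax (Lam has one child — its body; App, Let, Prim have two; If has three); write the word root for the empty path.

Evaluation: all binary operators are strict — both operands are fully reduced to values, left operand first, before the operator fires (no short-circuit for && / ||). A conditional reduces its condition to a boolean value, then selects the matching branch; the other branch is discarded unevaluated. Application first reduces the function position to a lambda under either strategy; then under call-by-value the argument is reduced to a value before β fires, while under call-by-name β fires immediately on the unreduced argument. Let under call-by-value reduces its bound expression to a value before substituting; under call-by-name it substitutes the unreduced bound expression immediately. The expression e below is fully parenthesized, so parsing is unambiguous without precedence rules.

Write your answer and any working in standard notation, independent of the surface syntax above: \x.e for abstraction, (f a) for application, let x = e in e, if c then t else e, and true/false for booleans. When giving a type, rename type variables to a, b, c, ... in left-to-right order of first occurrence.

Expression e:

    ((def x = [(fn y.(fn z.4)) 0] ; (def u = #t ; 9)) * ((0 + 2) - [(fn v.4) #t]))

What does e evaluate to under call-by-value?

Answer: -18

Derivation:
step 0: ((let x = ((\y.(\z.4)) 0) in (let u = true in 9)) * ((0 + 2) - ((\v.4) true)))
step 1: [beta@0.0] ((let x = (\z.4) in (let u = true in 9)) * ((0 + 2) - ((\v.4) true)))
step 2: [let@0] ((let u = true in 9) * ((0 + 2) - ((\v.4) true)))
step 3: [let@0] (9 * ((0 + 2) - ((\v.4) true)))
step 4: [delta@1.0] (9 * (2 - ((\v.4) true)))
step 5: [beta@1.1] (9 * (2 - 4))
step 6: [delta@1] (9 * -2)
step 7: [delta@root] -18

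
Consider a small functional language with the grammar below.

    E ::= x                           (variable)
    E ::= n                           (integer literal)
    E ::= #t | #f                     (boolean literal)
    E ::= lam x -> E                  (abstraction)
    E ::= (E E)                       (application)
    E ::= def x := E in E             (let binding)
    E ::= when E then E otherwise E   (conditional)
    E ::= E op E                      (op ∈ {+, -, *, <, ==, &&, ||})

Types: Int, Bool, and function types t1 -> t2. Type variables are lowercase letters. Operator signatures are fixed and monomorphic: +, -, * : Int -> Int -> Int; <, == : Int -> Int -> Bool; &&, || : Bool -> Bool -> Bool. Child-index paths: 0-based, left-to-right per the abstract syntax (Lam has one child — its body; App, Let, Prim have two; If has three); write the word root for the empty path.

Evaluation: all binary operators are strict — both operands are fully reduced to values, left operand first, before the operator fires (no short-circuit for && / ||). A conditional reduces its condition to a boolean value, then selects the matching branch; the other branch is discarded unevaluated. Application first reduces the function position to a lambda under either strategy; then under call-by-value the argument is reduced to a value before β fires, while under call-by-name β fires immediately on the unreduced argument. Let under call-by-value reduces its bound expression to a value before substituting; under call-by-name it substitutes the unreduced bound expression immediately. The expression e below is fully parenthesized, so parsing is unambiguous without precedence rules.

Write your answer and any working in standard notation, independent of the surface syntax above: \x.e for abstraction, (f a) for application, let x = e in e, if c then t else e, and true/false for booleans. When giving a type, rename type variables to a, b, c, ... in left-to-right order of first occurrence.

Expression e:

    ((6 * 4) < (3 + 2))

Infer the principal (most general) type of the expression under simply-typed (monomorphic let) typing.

Trace:
  unify Int ~ Int
  unify Int ~ Int
  unify Int ~ Int
  unify Int ~ Int
  unify Int ~ Int
  unify Int ~ Int

Answer: Bool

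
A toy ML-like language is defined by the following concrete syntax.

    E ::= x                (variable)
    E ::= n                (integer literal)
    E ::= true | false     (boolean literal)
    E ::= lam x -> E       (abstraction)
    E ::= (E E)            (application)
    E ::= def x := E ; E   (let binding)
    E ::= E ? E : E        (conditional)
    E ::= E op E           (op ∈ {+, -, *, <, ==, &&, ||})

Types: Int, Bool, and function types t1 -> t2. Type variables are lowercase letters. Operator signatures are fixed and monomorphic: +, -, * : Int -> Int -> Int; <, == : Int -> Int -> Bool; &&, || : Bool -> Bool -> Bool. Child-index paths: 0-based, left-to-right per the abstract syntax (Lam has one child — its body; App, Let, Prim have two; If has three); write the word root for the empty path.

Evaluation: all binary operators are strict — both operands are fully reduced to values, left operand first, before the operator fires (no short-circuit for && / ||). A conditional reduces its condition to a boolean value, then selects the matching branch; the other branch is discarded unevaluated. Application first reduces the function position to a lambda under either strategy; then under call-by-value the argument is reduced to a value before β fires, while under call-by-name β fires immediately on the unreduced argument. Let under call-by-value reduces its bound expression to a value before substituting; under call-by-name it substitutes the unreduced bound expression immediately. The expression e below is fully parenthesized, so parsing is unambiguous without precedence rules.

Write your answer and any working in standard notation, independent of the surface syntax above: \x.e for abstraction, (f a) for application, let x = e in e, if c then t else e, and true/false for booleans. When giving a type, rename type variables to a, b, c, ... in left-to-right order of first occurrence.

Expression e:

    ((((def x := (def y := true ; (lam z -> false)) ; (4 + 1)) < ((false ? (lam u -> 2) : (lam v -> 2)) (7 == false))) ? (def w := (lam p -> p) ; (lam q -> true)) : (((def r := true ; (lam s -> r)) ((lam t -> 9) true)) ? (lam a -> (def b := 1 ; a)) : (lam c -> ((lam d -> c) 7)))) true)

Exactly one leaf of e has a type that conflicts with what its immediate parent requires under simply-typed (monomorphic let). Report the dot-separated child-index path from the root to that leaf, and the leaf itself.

Answer: 0.0.1.1.1 : false

Working:
let y : Bool
\z._ : a -> Bool
let x : a -> Bool
  unify Int ~ Int
  unify Int ~ Int
  unify Int ~ Int
  unify Bool ~ Bool
\u._ : b -> Int
\v._ : c -> Int
  unify b -> Int ~ c -> Int
  unify b ~ c
  unify Int ~ Int
  unify Int ~ Int
  unify Bool ~ Int
  FAIL: mismatch Bool ~ Int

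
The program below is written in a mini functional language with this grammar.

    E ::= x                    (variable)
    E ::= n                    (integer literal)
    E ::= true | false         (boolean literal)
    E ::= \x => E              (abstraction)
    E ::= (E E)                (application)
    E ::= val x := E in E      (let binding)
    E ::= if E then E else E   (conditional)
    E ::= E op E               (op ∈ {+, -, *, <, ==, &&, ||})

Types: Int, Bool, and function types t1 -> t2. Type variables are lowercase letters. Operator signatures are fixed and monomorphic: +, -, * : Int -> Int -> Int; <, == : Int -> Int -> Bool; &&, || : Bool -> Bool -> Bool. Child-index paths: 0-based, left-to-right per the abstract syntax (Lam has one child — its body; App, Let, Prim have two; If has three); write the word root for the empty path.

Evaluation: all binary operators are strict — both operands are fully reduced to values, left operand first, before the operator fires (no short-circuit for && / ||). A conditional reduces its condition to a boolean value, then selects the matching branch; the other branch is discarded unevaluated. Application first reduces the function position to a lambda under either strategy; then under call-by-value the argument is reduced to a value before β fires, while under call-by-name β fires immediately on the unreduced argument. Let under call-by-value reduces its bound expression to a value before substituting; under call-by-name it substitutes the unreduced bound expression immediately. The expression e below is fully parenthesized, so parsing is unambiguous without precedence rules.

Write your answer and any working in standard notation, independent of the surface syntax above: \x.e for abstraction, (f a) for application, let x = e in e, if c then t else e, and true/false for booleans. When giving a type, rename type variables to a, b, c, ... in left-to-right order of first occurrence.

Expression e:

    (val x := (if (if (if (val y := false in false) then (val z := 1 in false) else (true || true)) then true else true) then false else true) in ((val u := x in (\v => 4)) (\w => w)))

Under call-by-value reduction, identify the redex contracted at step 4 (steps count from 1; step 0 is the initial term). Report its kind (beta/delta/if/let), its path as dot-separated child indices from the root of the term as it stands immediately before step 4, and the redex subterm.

Trace:
step 0: (let x = (if (if (if (let y = false in false) then (let z = 1 in false) else (true || true)) then true else true) then false else true) in ((let u = x in (\v.4)) (\w.w)))
step 1: [let@0.0.0.0] (let x = (if (if (if false then (let z = 1 in false) else (true || true)) then true else true) then false else true) in ((let u = x in (\v.4)) (\w.w)))
step 2: [if@0.0.0] (let x = (if (if (true || true) then true else true) then false else true) in ((let u = x in (\v.4)) (\w.w)))
step 3: [delta@0.0.0] (let x = (if (if true then true else true) then false else true) in ((let u = x in (\v.4)) (\w.w)))
step 4: [if@0.0] (let x = (if true then false else true) in ((let u = x in (\v.4)) (\w.w)))

Answer: if at 0.0 : (if true then true else true)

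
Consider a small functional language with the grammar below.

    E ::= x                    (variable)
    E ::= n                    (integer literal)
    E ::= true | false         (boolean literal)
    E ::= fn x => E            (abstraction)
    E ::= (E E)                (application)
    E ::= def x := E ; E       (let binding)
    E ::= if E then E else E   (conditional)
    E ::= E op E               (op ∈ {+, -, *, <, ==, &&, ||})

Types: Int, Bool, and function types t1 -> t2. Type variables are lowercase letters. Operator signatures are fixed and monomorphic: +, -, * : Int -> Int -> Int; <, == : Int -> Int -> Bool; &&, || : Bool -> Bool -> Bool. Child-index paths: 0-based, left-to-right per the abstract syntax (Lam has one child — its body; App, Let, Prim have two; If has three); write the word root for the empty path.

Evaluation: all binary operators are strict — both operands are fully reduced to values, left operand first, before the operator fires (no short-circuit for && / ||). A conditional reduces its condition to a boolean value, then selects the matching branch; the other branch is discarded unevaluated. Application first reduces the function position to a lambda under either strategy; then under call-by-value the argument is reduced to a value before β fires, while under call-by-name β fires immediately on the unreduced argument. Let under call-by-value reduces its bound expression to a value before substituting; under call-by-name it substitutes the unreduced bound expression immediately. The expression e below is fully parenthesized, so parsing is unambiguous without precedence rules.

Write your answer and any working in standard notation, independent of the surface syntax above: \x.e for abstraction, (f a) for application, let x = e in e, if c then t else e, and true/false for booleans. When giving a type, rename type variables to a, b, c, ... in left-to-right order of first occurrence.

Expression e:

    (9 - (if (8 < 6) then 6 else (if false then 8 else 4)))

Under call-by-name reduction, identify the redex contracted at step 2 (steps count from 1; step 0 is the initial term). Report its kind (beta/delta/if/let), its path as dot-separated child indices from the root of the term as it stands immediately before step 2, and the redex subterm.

Answer: if at 1 : (if false then 6 else (if false then 8 else 4))

Working:
step 0: (9 - (if (8 < 6) then 6 else (if false then 8 else 4)))
step 1: [delta@1.0] (9 - (if false then 6 else (if false then 8 else 4)))
step 2: [if@1] (9 - (if false then 8 else 4))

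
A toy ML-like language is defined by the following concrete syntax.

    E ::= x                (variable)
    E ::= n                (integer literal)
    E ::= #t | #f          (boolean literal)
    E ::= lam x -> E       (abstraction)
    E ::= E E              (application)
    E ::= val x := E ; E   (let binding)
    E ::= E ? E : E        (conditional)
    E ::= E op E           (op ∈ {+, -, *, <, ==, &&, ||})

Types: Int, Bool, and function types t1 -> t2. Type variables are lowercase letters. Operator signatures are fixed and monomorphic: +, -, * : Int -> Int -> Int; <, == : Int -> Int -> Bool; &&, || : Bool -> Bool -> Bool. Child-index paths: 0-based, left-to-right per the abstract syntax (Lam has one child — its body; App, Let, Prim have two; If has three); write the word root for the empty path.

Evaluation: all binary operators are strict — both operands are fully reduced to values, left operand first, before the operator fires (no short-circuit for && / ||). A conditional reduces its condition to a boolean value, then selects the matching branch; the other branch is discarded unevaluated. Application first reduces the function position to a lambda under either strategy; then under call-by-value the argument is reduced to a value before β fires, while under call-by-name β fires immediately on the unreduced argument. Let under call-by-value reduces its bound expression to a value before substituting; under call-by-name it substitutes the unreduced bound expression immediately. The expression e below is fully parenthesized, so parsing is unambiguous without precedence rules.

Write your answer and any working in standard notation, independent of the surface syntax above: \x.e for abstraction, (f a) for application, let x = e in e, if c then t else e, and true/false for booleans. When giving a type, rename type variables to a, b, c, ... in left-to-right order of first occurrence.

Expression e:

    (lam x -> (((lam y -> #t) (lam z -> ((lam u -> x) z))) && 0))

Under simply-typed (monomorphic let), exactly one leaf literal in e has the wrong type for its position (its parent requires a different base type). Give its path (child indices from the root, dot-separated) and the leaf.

Derivation:
\y._ : b -> Bool
x : a
\u._ : d -> a
z : c
  unify d -> a ~ c -> e
  unify d ~ c
  unify a ~ e
_ _ : e
\z._ : c -> e
  unify b -> Bool ~ (c -> e) -> f
  unify b ~ c -> e
  unify Bool ~ f
_ _ : Bool
  unify Bool ~ Bool
  unify Int ~ Bool
  FAIL: mismatch Int ~ Bool

Answer: 0.1 : 0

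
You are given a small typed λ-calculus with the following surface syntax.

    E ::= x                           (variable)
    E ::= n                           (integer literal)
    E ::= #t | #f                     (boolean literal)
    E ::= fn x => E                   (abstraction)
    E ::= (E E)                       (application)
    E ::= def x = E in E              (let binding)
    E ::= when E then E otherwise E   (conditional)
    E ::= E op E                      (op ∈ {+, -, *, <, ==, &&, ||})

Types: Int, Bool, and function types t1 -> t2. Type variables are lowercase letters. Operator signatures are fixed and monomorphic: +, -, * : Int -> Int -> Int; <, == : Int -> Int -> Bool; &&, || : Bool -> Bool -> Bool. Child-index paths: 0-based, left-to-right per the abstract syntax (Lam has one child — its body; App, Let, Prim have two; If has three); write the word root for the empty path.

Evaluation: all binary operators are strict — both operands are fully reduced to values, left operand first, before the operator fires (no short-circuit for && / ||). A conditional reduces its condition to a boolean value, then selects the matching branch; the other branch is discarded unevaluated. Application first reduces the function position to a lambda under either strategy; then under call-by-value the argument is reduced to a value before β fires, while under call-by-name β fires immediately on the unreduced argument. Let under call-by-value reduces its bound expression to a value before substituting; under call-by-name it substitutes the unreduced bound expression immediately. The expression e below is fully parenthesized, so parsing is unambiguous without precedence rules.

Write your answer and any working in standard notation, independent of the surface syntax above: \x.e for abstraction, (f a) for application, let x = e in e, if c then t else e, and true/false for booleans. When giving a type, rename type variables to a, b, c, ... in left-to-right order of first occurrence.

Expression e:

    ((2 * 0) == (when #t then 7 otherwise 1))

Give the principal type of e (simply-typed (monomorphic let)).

Derivation:
  unify Int ~ Int
  unify Int ~ Int
  unify Int ~ Int
  unify Bool ~ Bool
  unify Int ~ Int
  unify Int ~ Int

Answer: Bool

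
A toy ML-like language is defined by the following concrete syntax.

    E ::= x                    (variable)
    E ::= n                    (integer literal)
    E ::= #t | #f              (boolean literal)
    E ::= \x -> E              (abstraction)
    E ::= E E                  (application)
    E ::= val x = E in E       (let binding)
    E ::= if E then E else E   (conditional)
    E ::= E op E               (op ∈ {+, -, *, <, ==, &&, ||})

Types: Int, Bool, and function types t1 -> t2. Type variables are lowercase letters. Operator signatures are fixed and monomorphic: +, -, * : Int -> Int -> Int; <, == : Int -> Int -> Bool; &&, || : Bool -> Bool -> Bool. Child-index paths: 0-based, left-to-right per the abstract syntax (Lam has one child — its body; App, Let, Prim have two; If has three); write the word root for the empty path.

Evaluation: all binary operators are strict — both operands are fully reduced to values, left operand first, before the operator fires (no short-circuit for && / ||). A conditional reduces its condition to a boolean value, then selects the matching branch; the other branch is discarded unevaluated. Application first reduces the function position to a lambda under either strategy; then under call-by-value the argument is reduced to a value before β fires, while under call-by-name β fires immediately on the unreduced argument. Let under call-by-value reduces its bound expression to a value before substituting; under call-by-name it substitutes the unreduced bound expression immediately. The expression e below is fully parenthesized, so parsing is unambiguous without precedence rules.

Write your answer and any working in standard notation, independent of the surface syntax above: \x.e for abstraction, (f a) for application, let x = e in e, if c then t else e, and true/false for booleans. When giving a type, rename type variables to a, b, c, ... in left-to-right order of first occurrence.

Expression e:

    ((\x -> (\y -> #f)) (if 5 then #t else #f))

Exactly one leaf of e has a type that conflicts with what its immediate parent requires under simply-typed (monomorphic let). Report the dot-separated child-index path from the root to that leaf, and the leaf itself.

Working:
\y._ : b -> Bool
\x._ : a -> b -> Bool
  unify Int ~ Bool
  FAIL: mismatch Int ~ Bool

Answer: 1.0 : 5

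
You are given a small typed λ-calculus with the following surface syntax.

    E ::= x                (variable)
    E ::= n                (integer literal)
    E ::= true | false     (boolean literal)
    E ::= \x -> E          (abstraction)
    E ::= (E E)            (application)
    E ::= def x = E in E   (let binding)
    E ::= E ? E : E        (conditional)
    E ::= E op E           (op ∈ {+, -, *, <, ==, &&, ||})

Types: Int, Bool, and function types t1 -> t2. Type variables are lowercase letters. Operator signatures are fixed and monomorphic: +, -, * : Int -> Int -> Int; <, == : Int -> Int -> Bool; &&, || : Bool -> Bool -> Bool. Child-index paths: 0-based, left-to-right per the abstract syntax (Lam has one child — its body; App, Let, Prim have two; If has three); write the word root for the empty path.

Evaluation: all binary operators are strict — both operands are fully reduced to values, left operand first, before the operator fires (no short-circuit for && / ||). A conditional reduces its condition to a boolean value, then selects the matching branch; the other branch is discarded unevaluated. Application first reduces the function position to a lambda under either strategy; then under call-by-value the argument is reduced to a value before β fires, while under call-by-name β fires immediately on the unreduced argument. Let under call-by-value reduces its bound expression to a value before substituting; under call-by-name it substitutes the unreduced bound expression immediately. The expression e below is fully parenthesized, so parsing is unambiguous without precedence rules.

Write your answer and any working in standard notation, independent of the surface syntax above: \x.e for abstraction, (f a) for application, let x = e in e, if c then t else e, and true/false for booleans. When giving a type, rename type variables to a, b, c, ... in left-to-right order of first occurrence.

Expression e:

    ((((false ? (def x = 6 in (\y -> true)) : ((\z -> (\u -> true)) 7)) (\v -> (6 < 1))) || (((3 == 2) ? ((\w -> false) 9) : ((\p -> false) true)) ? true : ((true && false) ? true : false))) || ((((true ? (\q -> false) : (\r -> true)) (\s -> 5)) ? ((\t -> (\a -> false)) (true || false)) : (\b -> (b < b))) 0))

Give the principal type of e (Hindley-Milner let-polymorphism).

Answer: Bool

Working:
  unify Bool ~ Bool
let x : Int
\y._ : a -> Bool
\u._ : c -> Bool
\z._ : b -> c -> Bool
  unify b -> c -> Bool ~ Int -> d
  unify b ~ Int
  unify c -> Bool ~ d
_ _ : c -> Bool
  unify a -> Bool ~ c -> Bool
  unify a ~ c
  unify Bool ~ Bool
  unify Int ~ Int
  unify Int ~ Int
\v._ : e -> Bool
  unify c -> Bool ~ (e -> Bool) -> f
  unify c ~ e -> Bool
  unify Bool ~ f
_ _ : Bool
  unify Bool ~ Bool
  unify Int ~ Int
  unify Int ~ Int
  unify Bool ~ Bool
\w._ : g -> Bool
  unify g -> Bool ~ Int -> h
  unify g ~ Int
  unify Bool ~ h
_ _ : Bool
\p._ : i -> Bool
  unify i -> Bool ~ Bool -> j
  unify i ~ Bool
  unify Bool ~ j
_ _ : Bool
  unify Bool ~ Bool
  unify Bool ~ Bool
  unify Bool ~ Bool
  unify Bool ~ Bool
  unify Bool ~ Bool
  unify Bool ~ Bool
  unify Bool ~ Bool
  unify Bool ~ Bool
  unify Bool ~ Bool
  unify Bool ~ Bool
\q._ : k -> Bool
\r._ : l -> Bool
  unify k -> Bool ~ l -> Bool
  unify k ~ l
  unify Bool ~ Bool
\s._ : m -> Int
  unify l -> Bool ~ (m -> Int) -> n
  unify l ~ m -> Int
  unify Bool ~ n
_ _ : Bool
  unify Bool ~ Bool
\a._ : p -> Bool
\t._ : o -> p -> Bool
  unify Bool ~ Bool
  unify Bool ~ Bool
  unify o -> p -> Bool ~ Bool -> q
  unify o ~ Bool
  unify p -> Bool ~ q
_ _ : p -> Bool
b : r
  unify r ~ Int
b : Int
  unify Int ~ Int
\b._ : Int -> Bool
  unify p -> Bool ~ Int -> Bool
  unify p ~ Int
  unify Bool ~ Bool
  unify Int -> Bool ~ Int -> s
  unify Int ~ Int
  unify Bool ~ s
_ _ : Bool
  unify Bool ~ Bool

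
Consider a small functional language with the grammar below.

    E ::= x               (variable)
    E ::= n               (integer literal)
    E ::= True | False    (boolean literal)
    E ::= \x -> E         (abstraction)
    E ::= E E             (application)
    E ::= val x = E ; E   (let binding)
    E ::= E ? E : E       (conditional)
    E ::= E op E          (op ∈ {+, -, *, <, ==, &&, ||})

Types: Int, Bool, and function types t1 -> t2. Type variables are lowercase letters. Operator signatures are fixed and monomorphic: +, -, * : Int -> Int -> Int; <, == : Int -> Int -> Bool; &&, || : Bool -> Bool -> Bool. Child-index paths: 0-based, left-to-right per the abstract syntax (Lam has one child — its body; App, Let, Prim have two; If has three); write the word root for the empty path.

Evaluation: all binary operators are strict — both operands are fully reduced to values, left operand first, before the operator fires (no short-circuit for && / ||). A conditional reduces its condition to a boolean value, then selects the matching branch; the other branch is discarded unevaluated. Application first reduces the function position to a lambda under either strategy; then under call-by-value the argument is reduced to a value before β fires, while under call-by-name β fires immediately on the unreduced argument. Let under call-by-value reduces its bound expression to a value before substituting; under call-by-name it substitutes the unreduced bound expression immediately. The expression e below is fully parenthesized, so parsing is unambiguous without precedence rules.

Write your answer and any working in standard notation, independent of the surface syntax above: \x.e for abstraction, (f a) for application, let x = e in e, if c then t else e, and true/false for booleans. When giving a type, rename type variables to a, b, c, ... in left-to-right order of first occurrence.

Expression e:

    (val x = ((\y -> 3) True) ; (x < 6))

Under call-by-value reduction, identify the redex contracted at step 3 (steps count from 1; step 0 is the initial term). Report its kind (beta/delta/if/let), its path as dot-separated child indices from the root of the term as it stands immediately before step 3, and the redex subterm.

Trace:
step 0: (let x = ((\y.3) true) in (x < 6))
step 1: [beta@0] (let x = 3 in (x < 6))
step 2: [let@root] (3 < 6)
step 3: [delta@root] true

Answer: delta at root : (3 < 6)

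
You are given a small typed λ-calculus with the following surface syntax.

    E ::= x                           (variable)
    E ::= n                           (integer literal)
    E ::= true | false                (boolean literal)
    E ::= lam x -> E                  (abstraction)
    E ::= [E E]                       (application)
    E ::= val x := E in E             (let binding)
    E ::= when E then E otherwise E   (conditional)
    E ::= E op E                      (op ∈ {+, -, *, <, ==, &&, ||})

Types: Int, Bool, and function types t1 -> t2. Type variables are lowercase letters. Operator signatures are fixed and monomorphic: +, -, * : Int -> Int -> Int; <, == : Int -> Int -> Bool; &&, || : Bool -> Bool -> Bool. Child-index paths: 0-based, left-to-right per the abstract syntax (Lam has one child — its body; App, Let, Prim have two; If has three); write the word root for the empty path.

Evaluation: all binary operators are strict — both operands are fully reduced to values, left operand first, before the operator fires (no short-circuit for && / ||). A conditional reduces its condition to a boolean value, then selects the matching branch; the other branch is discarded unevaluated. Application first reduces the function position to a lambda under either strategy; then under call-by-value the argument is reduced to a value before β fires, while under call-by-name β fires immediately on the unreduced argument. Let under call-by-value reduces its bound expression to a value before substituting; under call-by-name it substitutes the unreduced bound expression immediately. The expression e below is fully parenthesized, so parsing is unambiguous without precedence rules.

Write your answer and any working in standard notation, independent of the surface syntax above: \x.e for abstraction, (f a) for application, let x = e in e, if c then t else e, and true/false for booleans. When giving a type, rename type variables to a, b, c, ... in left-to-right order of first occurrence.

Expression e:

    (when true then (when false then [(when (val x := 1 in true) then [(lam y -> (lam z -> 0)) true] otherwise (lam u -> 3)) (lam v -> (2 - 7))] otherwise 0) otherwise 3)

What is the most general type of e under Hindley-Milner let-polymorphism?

Answer: Int

Working:
  unify Bool ~ Bool
  unify Bool ~ Bool
let x : Int
  unify Bool ~ Bool
\z._ : b -> Int
\y._ : a -> b -> Int
  unify a -> b -> Int ~ Bool -> c
  unify a ~ Bool
  unify b -> Int ~ c
_ _ : b -> Int
\u._ : d -> Int
  unify b -> Int ~ d -> Int
  unify b ~ d
  unify Int ~ Int
  unify Int ~ Int
  unify Int ~ Int
\v._ : e -> Int
  unify d -> Int ~ (e -> Int) -> f
  unify d ~ e -> Int
  unify Int ~ f
_ _ : Int
  unify Int ~ Int
  unify Int ~ Int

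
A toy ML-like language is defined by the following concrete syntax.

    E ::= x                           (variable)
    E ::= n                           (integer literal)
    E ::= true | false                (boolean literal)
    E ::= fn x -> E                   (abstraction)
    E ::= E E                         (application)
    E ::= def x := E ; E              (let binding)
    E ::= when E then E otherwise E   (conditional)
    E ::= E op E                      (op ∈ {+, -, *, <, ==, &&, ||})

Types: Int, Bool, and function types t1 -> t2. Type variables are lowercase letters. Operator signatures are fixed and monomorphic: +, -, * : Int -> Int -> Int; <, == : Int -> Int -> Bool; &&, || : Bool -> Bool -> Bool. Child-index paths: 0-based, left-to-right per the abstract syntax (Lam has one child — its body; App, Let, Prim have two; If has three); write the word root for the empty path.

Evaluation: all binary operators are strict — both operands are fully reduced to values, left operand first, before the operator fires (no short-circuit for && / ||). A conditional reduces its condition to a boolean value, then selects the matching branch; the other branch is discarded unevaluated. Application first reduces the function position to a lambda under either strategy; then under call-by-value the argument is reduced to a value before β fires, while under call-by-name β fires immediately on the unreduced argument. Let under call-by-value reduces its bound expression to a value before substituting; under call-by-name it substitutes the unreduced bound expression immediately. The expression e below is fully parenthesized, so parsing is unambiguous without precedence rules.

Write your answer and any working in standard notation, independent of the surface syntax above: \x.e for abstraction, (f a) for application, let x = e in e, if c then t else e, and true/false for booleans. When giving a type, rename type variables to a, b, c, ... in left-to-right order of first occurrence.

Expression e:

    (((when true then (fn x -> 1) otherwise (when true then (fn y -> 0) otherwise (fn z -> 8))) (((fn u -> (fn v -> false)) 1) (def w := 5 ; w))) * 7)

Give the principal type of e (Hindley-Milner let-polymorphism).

Answer: Int

Derivation:
  unify Bool ~ Bool
\x._ : a -> Int
  unify Bool ~ Bool
\y._ : b -> Int
\z._ : c -> Int
  unify b -> Int ~ c -> Int
  unify b ~ c
  unify Int ~ Int
  unify a -> Int ~ c -> Int
  unify a ~ c
  unify Int ~ Int
\v._ : e -> Bool
\u._ : d -> e -> Bool
  unify d -> e -> Bool ~ Int -> f
  unify d ~ Int
  unify e -> Bool ~ f
_ _ : e -> Bool
let w : Int
w : Int
  unify e -> Bool ~ Int -> g
  unify e ~ Int
  unify Bool ~ g
_ _ : Bool
  unify c -> Int ~ Bool -> h
  unify c ~ Bool
  unify Int ~ h
_ _ : Int
  unify Int ~ Int
  unify Int ~ Int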